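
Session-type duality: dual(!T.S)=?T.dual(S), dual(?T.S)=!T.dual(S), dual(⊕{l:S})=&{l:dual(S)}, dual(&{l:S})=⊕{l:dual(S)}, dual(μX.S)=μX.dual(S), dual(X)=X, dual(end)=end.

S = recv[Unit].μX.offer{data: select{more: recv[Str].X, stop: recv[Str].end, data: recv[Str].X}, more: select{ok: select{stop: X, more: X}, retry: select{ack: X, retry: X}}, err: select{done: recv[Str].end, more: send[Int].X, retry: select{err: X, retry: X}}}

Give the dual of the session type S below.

recv[Unit] = send[Unit]
  μX = μX  (binder kept)
    offer{data,more,err} = select{data,more,err}  (offer→select)
      [data]
        select{more,stop,data} = offer{more,stop,data}  (⊕→&)
          [more]
            recv[Str] = send[Str]
              X ↦ X
          [stop]
            recv[Str] = send[Str]
              end ↦ end
          [data]
            recv[Str] = send[Str]
              X ↦ X
      [more]
        select{ok,retry} = offer{ok,retry}  (⊕→&)
          [ok]
            select{stop,more} = offer{stop,more}  (⊕→&)
              [stop]
                X ↦ X
              [more]
                X ↦ X
          [retry]
            select{ack,retry} = offer{ack,retry}  (⊕→&)
              [ack]
                X ↦ X
              [retry]
                X ↦ X
      [err]
        select{done,more,retry} = offer{done,more,retry}  (⊕→&)
          [done]
            recv[Str] = send[Str]
              end ↦ end
          [more]
            send[Int] = recv[Int]
              X ↦ X
          [retry]
            select{err,retry} = offer{err,retry}  (⊕→&)
              [err]
                X ↦ X
              [retry]
                X ↦ X

send[Unit].μX.select{data: offer{more: send[Str].X, stop: send[Str].end, data: send[Str].X}, more: offer{ok: offer{stop: X, more: X}, retry: offer{ack: X, retry: X}}, err: offer{done: send[Str].end, more: recv[Int].X, retry: offer{err: X, retry: X}}}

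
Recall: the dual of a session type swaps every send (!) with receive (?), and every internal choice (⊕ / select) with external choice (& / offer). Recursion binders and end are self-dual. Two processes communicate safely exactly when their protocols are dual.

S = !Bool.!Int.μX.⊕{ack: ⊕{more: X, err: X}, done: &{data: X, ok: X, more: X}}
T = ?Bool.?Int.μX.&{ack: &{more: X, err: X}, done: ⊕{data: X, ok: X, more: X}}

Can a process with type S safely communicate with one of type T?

!Bool | ?Bool  ok
  !Int | ?Int  ok
    μX | μX  ok (rec unchanged)
      ⊕{ack,done} | &{ack,done}  ok labels match
        [ack]
          ⊕{more,err} | &{more,err}  ok labels match
            [more]
              X | X  ok
            [err]
              X | X  ok
        [done]
          &{data,ok,more} | ⊕{data,ok,more}  ok labels match
            [data]
              X | X  ok
            [ok]
              X | X  ok
            [more]
              X | X  ok

YES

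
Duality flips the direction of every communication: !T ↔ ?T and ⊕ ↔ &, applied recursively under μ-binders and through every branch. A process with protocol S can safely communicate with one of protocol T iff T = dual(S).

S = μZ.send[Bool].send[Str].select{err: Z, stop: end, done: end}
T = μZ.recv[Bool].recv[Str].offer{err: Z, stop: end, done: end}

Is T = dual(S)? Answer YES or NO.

YES

μZ vs μZ  ok (μ self-dual)
  send[Bool] vs recv[Bool]  ok
    send[Str] vs recv[Str]  ok
      select{err,stop,done} vs offer{err,stop,done}  ok labels match
        [err]
          Z vs Z  ok
        [stop]
          end vs end  ok
        [done]
          end vs end  ok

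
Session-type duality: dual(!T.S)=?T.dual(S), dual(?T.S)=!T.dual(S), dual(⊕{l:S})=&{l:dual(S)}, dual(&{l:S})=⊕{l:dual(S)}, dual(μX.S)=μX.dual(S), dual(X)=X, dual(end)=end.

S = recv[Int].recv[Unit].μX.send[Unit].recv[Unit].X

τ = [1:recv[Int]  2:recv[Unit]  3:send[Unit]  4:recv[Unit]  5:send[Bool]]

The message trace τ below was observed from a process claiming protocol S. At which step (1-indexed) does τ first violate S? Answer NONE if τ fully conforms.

@1 recv[Int]  ✓  now at recv[Unit].μX.…
@2 recv[Unit]  ✓  now at μX.…
@3 send[Unit]  ✓  now at recv[Unit].μX.…
@4 recv[Unit]  ✓  now at μX.…
@5 got send[Bool], protocol expects send[Unit]  ✗

5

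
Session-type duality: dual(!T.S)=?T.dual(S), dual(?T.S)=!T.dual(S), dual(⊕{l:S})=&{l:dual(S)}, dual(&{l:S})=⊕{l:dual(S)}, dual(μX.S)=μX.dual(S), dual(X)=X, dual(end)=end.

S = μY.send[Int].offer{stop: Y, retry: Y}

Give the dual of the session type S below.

μY ↦ μY  (rec unchanged)
  send[Int] ↦ recv[Int]
    offer{stop,retry} ↦ select{stop,retry}  (&→⊕)
      case stop:
        Y ↦ Y
      case retry:
        Y ↦ Y

μY.recv[Int].select{stop: Y, retry: Y}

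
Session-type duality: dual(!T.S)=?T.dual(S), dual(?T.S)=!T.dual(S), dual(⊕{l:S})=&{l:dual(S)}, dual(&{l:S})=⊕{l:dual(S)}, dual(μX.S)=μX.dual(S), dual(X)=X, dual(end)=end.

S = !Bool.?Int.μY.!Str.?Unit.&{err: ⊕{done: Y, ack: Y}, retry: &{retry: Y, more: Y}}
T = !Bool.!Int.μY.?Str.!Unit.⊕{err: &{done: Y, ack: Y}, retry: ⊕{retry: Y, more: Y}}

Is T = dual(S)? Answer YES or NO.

NO

!Bool ‖ !Bool  ✗ same direction on both sides — not dual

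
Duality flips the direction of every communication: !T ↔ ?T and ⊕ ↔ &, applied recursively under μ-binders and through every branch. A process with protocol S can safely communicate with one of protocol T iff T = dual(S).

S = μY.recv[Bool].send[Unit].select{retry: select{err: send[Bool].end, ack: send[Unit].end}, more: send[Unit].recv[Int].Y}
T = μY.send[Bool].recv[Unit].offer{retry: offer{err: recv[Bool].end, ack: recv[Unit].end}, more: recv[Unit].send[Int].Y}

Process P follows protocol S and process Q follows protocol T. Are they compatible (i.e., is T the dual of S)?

μY vs μY  match (μ self-dual)
  recv[Bool] vs send[Bool]  match
    send[Unit] vs recv[Unit]  match
      select{retry,more} vs offer{retry,more}  match labels match
        case retry:
          select{err,ack} vs offer{err,ack}  match labels match
            case err:
              send[Bool] vs recv[Bool]  match
                end vs end  match
            case ack:
              send[Unit] vs recv[Unit]  match
                end vs end  match
        case more:
          send[Unit] vs recv[Unit]  match
            recv[Int] vs send[Int]  match
              Y vs Y  match

YES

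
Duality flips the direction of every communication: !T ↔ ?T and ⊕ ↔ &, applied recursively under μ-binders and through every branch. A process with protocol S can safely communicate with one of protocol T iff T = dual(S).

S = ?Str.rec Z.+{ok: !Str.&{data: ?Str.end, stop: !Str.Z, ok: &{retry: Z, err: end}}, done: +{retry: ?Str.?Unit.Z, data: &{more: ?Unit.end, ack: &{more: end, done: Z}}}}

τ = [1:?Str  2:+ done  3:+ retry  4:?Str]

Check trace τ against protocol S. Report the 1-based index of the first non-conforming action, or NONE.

[1] ?Str  ✓  now at rec Z.…
[2] + done  ✓  now at +{retry: ?Str.?Unit.rec Z.…, data: &{more: ?Unit.end, ack: &{more: end, done: rec Z.…}}}
[3] + retry  ✓  now at ?Str.?Unit.rec Z.…
[4] ?Str  ✓  now at ?Unit.rec Z.…
all 4 steps conform

NONE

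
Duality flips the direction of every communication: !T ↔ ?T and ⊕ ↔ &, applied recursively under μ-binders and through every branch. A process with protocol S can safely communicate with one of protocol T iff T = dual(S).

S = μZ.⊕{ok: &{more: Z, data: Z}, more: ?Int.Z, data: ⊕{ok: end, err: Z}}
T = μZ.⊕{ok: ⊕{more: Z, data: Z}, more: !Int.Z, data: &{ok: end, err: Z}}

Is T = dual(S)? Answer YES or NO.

μZ ‖ μZ  match (rec unchanged)
  ⊕{ok,more,data} ‖ ⊕{ok,more,data}  ✗ choice polarity not flipped — not dual

NO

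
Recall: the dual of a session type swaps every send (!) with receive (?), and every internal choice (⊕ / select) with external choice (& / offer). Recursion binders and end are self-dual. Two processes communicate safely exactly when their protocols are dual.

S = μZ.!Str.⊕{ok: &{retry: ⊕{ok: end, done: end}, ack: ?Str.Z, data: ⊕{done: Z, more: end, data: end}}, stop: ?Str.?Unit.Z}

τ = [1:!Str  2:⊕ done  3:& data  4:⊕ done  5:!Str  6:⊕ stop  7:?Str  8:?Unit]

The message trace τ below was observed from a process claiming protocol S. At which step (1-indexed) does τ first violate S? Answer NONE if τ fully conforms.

step 1: !Str  ok  residual = ⊕{ok: &{retry: ⊕{ok: end, done: end}, ack: ?Str.μZ.…, data: ⊕{done: μZ.…, more: end, data: end}}, stop: ?Str.?Unit.μZ.…}
step 2: got ⊕ done, protocol expects ⊕ ok or ⊕ stop  ✗

2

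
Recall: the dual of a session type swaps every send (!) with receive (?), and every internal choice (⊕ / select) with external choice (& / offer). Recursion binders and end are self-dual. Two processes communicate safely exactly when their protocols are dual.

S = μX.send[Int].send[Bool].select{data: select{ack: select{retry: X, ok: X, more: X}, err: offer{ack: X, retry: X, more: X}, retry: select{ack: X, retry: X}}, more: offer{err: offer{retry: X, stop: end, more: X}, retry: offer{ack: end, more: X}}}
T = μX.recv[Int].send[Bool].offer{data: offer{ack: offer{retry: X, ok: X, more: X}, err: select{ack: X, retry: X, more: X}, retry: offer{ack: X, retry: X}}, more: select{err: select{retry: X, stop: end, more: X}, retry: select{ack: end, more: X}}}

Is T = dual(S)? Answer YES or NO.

NO

μX ‖ μX  ✓ (binder kept)
  send[Int] ‖ recv[Int]  ✓
    send[Bool] ‖ send[Bool]  ✗ same direction on both sides — not dual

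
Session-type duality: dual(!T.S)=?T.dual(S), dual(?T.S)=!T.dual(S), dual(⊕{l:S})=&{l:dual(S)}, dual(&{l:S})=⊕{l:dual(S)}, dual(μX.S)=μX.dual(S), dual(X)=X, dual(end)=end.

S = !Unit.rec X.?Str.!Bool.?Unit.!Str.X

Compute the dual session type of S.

?Unit.rec X.!Str.?Bool.!Unit.?Str.X

!Unit = ?Unit
  rec X = rec X  (μ self-dual)
    ?Str = !Str
      !Bool = ?Bool
        ?Unit = !Unit
          !Str = ?Str
            dual(X) = X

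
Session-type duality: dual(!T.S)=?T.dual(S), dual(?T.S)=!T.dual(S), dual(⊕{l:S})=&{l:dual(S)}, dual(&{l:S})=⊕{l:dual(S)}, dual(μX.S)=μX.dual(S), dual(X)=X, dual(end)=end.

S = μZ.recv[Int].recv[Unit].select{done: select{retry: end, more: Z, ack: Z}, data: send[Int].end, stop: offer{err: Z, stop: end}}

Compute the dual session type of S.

μZ.send[Int].send[Unit].offer{done: offer{retry: end, more: Z, ack: Z}, data: recv[Int].end, stop: select{err: Z, stop: end}}

μZ = μZ  (binder kept)
  recv[Int] = send[Int]
    recv[Unit] = send[Unit]
      select{done,data,stop} = offer{done,data,stop}  (⊕→&)
        [done]
          select{retry,more,ack} = offer{retry,more,ack}  (⊕→&)
            [retry]
              end ↦ end
            [more]
              Z ↦ Z
            [ack]
              Z ↦ Z
        [data]
          send[Int] = recv[Int]
            end ↦ end
        [stop]
          offer{err,stop} = select{err,stop}  (external→internal)
            [err]
              Z ↦ Z
            [stop]
              end ↦ end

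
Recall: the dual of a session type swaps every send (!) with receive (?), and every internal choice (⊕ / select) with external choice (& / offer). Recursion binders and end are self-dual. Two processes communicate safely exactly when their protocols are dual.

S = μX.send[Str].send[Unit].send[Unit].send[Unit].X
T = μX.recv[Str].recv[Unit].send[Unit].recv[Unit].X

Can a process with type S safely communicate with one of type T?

μX | μX  ok (μ self-dual)
  send[Str] | recv[Str]  ok
    send[Unit] | recv[Unit]  ok
      send[Unit] | send[Unit]  ✗ same direction on both sides — not dual

NO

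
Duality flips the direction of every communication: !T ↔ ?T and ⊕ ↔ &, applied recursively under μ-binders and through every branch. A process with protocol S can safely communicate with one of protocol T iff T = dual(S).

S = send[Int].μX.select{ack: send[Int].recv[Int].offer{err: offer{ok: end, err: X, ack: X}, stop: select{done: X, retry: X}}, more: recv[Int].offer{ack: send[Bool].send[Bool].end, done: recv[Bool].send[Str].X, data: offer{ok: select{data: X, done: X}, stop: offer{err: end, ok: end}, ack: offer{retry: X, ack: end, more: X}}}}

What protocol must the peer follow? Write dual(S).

recv[Int].μX.offer{ack: recv[Int].send[Int].select{err: select{ok: end, err: X, ack: X}, stop: offer{done: X, retry: X}}, more: send[Int].select{ack: recv[Bool].recv[Bool].end, done: send[Bool].recv[Str].X, data: select{ok: offer{data: X, done: X}, stop: select{err: end, ok: end}, ack: select{retry: X, ack: end, more: X}}}}

send[Int] → recv[Int]
  μX → μX  (rec unchanged)
    select{ack,more} → offer{ack,more}  (⊕→&)
      • ack:
        send[Int] → recv[Int]
          recv[Int] → send[Int]
            offer{err,stop} → select{err,stop}  (&→⊕)
              • err:
                offer{ok,err,ack} → select{ok,err,ack}  (&→⊕)
                  • ok:
                    end self-dual
                  • err:
                    X self-dual
                  • ack:
                    X self-dual
              • stop:
                select{done,retry} → offer{done,retry}  (⊕→&)
                  • done:
                    X self-dual
                  • retry:
                    X self-dual
      • more:
        recv[Int] → send[Int]
          offer{ack,done,data} → select{ack,done,data}  (&→⊕)
            • ack:
              send[Bool] → recv[Bool]
                send[Bool] → recv[Bool]
                  end self-dual
            • done:
              recv[Bool] → send[Bool]
                send[Str] → recv[Str]
                  X self-dual
            • data:
              offer{ok,stop,ack} → select{ok,stop,ack}  (&→⊕)
                • ok:
                  select{data,done} → offer{data,done}  (⊕→&)
                    • data:
                      X self-dual
                    • done:
                      X self-dual
                • stop:
                  offer{err,ok} → select{err,ok}  (&→⊕)
                    • err:
                      end self-dual
                    • ok:
                      end self-dual
                • ack:
                  offer{retry,ack,more} → select{retry,ack,more}  (&→⊕)
                    • retry:
                      X self-dual
                    • ack:
                      end self-dual
                    • more:
                      X self-dual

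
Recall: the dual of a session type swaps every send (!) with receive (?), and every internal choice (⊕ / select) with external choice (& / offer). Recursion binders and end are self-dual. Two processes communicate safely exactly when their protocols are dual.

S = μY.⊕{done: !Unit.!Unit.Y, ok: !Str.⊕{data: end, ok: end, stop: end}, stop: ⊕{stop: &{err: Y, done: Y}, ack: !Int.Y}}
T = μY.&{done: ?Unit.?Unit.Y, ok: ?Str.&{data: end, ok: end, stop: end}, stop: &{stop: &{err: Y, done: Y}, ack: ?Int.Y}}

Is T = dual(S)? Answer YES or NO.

μY vs μY  ✓ (binder kept)
  ⊕{done,ok,stop} vs &{done,ok,stop}  ✓ labels match
    [done]
      !Unit vs ?Unit  ✓
        !Unit vs ?Unit  ✓
          Y vs Y  ✓
    [ok]
      !Str vs ?Str  ✓
        ⊕{data,ok,stop} vs &{data,ok,stop}  ✓ labels match
          [data]
            end vs end  ✓
          [ok]
            end vs end  ✓
          [stop]
            end vs end  ✓
    [stop]
      ⊕{stop,ack} vs &{stop,ack}  ✓ labels match
        [stop]
          &{err,done} vs &{err,done}  ✗ choice polarity not flipped — not dual

NO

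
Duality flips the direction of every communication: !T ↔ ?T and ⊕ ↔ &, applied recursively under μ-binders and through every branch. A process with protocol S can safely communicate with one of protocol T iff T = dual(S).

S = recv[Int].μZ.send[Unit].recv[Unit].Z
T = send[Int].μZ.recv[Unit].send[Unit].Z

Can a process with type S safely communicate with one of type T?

recv[Int] vs send[Int]  ok
  μZ vs μZ  ok (binder kept)
    send[Unit] vs recv[Unit]  ok
      recv[Unit] vs send[Unit]  ok
        Z vs Z  ok

YES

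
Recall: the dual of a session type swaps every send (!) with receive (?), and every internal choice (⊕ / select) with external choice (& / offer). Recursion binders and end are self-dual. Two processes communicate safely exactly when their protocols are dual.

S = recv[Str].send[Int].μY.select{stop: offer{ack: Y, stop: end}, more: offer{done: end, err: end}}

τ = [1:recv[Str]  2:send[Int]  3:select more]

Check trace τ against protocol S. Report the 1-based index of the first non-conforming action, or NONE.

step 1: recv[Str]  ✓  now at send[Int].μY.…
step 2: send[Int]  ✓  now at μY.…
step 3: select more  ✓  now at offer{done: end, err: end}
all 3 steps conform

NONE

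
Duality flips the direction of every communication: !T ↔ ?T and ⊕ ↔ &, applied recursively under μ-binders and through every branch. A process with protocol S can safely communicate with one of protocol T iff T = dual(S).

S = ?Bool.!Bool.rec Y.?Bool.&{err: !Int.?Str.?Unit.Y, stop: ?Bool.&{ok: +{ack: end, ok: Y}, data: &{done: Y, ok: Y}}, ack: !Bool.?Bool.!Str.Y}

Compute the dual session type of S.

!Bool.?Bool.rec Y.!Bool.+{err: ?Int.!Str.!Unit.Y, stop: !Bool.+{ok: &{ack: end, ok: Y}, data: +{done: Y, ok: Y}}, ack: ?Bool.!Bool.?Str.Y}

?Bool → !Bool
  !Bool → ?Bool
    rec Y → rec Y  (μ self-dual)
      ?Bool → !Bool
        &{err,stop,ack} → +{err,stop,ack}  (&→⊕)
          • err:
            !Int → ?Int
              ?Str → !Str
                ?Unit → !Unit
                  dual(Y) = Y
          • stop:
            ?Bool → !Bool
              &{ok,data} → +{ok,data}  (&→⊕)
                • ok:
                  +{ack,ok} → &{ack,ok}  (internal→external)
                    • ack:
                      dual(end) = end
                    • ok:
                      dual(Y) = Y
                • data:
                  &{done,ok} → +{done,ok}  (&→⊕)
                    • done:
                      dual(Y) = Y
                    • ok:
                      dual(Y) = Y
          • ack:
            !Bool → ?Bool
              ?Bool → !Bool
                !Str → ?Str
                  dual(Y) = Y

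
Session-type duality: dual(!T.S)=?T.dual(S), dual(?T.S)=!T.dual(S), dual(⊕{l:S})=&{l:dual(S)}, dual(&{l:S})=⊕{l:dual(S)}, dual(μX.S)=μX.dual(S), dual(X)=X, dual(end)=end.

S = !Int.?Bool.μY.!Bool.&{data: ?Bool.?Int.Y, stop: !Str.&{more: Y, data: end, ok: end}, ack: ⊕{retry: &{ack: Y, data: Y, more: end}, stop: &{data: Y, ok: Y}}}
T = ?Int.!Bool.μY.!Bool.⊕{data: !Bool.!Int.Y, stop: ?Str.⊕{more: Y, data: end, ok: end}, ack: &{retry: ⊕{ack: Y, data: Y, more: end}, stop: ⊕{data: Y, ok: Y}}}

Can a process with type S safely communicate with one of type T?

NO

!Int | ?Int  ✓
  ?Bool | !Bool  ✓
    μY | μY  ✓ (binder kept)
      !Bool | !Bool  ✗ same direction on both sides — not dual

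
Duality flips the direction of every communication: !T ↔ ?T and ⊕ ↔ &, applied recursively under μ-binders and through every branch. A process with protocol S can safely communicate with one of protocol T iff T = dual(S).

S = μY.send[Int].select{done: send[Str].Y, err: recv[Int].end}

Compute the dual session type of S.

μY.recv[Int].offer{done: recv[Str].Y, err: send[Int].end}

μY ↦ μY  (rec unchanged)
  send[Int] ↦ recv[Int]
    select{done,err} ↦ offer{done,err}  (internal→external)
      [done]
        send[Str] ↦ recv[Str]
          Y ↦ Y
      [err]
        recv[Int] ↦ send[Int]
          end ↦ end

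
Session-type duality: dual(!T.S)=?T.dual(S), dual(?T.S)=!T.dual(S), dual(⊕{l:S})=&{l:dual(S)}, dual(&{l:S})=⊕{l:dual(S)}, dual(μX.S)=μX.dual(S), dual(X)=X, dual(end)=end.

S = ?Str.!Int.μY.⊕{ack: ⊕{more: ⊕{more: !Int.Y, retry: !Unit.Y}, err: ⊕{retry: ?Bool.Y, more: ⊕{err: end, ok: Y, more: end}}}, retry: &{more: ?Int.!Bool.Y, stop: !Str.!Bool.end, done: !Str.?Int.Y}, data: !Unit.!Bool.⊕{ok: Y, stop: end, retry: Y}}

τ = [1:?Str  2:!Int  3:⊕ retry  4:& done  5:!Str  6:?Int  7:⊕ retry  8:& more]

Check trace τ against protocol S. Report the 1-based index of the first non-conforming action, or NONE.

NONE

step 1: ?Str  match  state: !Int.μY.…
step 2: !Int  match  state: μY.…
step 3: ⊕ retry  match  state: &{more: ?Int.!Bool.μY.…, stop: !Str.!Bool.end, done: !Str.?Int.μY.…}
step 4: & done  match  state: !Str.?Int.μY.…
step 5: !Str  match  state: ?Int.μY.…
step 6: ?Int  match  state: μY.…
step 7: ⊕ retry  match  state: &{more: ?Int.!Bool.μY.…, stop: !Str.!Bool.end, done: !Str.?Int.μY.…}
step 8: & more  match  state: ?Int.!Bool.μY.…
all 8 steps conform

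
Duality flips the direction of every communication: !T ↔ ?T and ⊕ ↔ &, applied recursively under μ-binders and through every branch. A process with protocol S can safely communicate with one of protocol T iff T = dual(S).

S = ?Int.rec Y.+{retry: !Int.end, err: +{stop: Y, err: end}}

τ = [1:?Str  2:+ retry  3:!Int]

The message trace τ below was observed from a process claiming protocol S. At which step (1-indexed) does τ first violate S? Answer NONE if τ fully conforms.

1

[1] got ?Str, protocol expects ?Int  ✗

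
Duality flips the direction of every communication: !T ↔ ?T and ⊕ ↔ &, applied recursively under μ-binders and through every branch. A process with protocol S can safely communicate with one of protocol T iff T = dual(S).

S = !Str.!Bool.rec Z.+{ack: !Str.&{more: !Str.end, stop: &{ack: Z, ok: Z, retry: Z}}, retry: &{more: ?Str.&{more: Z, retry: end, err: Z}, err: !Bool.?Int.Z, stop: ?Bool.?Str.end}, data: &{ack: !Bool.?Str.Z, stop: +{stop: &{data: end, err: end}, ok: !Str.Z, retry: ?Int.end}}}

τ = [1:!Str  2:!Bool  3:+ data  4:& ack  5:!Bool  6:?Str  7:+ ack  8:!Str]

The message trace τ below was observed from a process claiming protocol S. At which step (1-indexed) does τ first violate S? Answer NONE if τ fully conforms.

NONE

@1 !Str  ok  residual = !Bool.rec Z.…
@2 !Bool  ok  residual = rec Z.…
@3 + data  ok  residual = &{ack: !Bool.?Str.rec Z.…, stop: +{stop: &{data: end, err: end}, ok: !Str.rec Z.…, retry: ?Int.end}}
@4 & ack  ok  residual = !Bool.?Str.rec Z.…
@5 !Bool  ok  residual = ?Str.rec Z.…
@6 ?Str  ok  residual = rec Z.…
@7 + ack  ok  residual = !Str.&{more: !Str.end, stop: &{ack: rec Z.…, ok: rec Z.…, retry: rec Z.…}}
@8 !Str  ok  residual = &{more: !Str.end, stop: &{ack: rec Z.…, ok: rec Z.…, retry: rec Z.…}}
all 8 steps conform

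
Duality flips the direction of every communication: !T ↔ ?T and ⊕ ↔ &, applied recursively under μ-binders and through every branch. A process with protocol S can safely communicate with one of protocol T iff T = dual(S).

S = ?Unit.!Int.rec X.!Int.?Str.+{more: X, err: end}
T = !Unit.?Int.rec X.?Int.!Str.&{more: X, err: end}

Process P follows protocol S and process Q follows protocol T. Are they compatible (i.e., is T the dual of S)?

YES

?Unit vs !Unit  match
  !Int vs ?Int  match
    rec X vs rec X  match (binder kept)
      !Int vs ?Int  match
        ?Str vs !Str  match
          +{more,err} vs &{more,err}  match label sets agree
            • more:
              X vs X  match
            • err:
              end vs end  match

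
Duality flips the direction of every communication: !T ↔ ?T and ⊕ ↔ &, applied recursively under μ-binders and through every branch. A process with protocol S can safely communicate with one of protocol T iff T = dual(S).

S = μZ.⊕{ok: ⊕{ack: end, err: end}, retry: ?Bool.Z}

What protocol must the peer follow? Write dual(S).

μZ.&{ok: &{ack: end, err: end}, retry: !Bool.Z}

μZ = μZ  (μ self-dual)
  ⊕{ok,retry} = &{ok,retry}  (⊕→&)
    [ok]
      ⊕{ack,err} = &{ack,err}  (⊕→&)
        [ack]
          end self-dual
        [err]
          end self-dual
    [retry]
      ?Bool = !Bool
        Z self-dual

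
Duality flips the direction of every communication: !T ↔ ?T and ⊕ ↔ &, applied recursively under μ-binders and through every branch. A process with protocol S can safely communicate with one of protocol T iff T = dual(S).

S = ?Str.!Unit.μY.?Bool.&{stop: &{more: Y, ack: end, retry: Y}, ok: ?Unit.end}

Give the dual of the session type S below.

?Str → !Str
  !Unit → ?Unit
    μY → μY  (μ self-dual)
      ?Bool → !Bool
        &{stop,ok} → ⊕{stop,ok}  (&→⊕)
          • stop:
            &{more,ack,retry} → ⊕{more,ack,retry}  (&→⊕)
              • more:
                Y self-dual
              • ack:
                end self-dual
              • retry:
                Y self-dual
          • ok:
            ?Unit → !Unit
              end self-dual

!Str.?Unit.μY.!Bool.⊕{stop: ⊕{more: Y, ack: end, retry: Y}, ok: !Unit.end}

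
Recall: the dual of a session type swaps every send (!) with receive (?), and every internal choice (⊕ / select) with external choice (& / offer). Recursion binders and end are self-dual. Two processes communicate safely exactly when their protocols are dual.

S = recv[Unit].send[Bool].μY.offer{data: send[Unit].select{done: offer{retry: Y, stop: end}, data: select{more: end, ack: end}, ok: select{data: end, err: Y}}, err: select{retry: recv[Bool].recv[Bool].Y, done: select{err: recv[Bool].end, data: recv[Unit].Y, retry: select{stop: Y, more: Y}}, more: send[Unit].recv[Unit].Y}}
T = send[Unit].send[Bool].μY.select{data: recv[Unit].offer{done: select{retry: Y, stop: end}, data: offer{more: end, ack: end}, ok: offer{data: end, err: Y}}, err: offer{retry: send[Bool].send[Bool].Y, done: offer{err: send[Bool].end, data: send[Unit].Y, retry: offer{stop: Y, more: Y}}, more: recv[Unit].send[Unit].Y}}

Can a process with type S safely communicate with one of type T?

NO

recv[Unit] ‖ send[Unit]  ok
  send[Bool] ‖ send[Bool]  ✗ same direction on both sides — not dual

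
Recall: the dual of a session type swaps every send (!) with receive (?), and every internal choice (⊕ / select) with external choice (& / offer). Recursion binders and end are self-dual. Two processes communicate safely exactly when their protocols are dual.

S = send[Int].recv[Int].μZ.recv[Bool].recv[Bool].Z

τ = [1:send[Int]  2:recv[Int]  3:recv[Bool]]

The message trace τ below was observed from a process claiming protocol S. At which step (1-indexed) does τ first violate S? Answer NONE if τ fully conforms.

@1 send[Int]  match  residual = recv[Int].μZ.…
@2 recv[Int]  match  residual = μZ.…
@3 recv[Bool]  match  residual = recv[Bool].μZ.…
all 3 steps conform

NONE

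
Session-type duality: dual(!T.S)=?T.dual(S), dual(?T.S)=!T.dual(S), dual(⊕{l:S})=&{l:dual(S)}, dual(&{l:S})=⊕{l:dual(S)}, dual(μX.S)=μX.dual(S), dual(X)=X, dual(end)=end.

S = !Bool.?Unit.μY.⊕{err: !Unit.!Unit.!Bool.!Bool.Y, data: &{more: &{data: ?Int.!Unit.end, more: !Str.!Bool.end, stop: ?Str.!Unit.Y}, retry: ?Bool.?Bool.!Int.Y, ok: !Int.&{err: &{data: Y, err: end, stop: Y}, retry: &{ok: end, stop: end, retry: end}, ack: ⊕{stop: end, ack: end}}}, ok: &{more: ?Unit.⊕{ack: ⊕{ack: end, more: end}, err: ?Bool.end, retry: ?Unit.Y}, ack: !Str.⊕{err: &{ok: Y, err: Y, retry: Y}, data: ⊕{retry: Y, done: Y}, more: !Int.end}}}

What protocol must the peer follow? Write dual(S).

?Bool.!Unit.μY.&{err: ?Unit.?Unit.?Bool.?Bool.Y, data: ⊕{more: ⊕{data: !Int.?Unit.end, more: ?Str.?Bool.end, stop: !Str.?Unit.Y}, retry: !Bool.!Bool.?Int.Y, ok: ?Int.⊕{err: ⊕{data: Y, err: end, stop: Y}, retry: ⊕{ok: end, stop: end, retry: end}, ack: &{stop: end, ack: end}}}, ok: ⊕{more: !Unit.&{ack: &{ack: end, more: end}, err: !Bool.end, retry: !Unit.Y}, ack: ?Str.&{err: ⊕{ok: Y, err: Y, retry: Y}, data: &{retry: Y, done: Y}, more: ?Int.end}}}

!Bool ↦ ?Bool
  ?Unit ↦ !Unit
    μY ↦ μY  (rec unchanged)
      ⊕{err,data,ok} ↦ &{err,data,ok}  (select→offer)
        case err:
          !Unit ↦ ?Unit
            !Unit ↦ ?Unit
              !Bool ↦ ?Bool
                !Bool ↦ ?Bool
                  Y self-dual
        case data:
          &{more,retry,ok} ↦ ⊕{more,retry,ok}  (&→⊕)
            case more:
              &{data,more,stop} ↦ ⊕{data,more,stop}  (&→⊕)
                case data:
                  ?Int ↦ !Int
                    !Unit ↦ ?Unit
                      end self-dual
                case more:
                  !Str ↦ ?Str
                    !Bool ↦ ?Bool
                      end self-dual
                case stop:
                  ?Str ↦ !Str
                    !Unit ↦ ?Unit
                      Y self-dual
            case retry:
              ?Bool ↦ !Bool
                ?Bool ↦ !Bool
                  !Int ↦ ?Int
                    Y self-dual
            case ok:
              !Int ↦ ?Int
                &{err,retry,ack} ↦ ⊕{err,retry,ack}  (&→⊕)
                  case err:
                    &{data,err,stop} ↦ ⊕{data,err,stop}  (&→⊕)
                      case data:
                        Y self-dual
                      case err:
                        end self-dual
                      case stop:
                        Y self-dual
                  case retry:
                    &{ok,stop,retry} ↦ ⊕{ok,stop,retry}  (&→⊕)
                      case ok:
                        end self-dual
                      case stop:
                        end self-dual
                      case retry:
                        end self-dual
                  case ack:
                    ⊕{stop,ack} ↦ &{stop,ack}  (select→offer)
                      case stop:
                        end self-dual
                      case ack:
                        end self-dual
        case ok:
          &{more,ack} ↦ ⊕{more,ack}  (&→⊕)
            case more:
              ?Unit ↦ !Unit
                ⊕{ack,err,retry} ↦ &{ack,err,retry}  (select→offer)
                  case ack:
                    ⊕{ack,more} ↦ &{ack,more}  (select→offer)
                      case ack:
                        end self-dual
                      case more:
                        end self-dual
                  case err:
                    ?Bool ↦ !Bool
                      end self-dual
                  case retry:
                    ?Unit ↦ !Unit
                      Y self-dual
            case ack:
              !Str ↦ ?Str
                ⊕{err,data,more} ↦ &{err,data,more}  (select→offer)
                  case err:
                    &{ok,err,retry} ↦ ⊕{ok,err,retry}  (&→⊕)
                      case ok:
                        Y self-dual
                      case err:
                        Y self-dual
                      case retry:
                        Y self-dual
                  case data:
                    ⊕{retry,done} ↦ &{retry,done}  (select→offer)
                      case retry:
                        Y self-dual
                      case done:
                        Y self-dual
                  case more:
                    !Int ↦ ?Int
                      end self-dual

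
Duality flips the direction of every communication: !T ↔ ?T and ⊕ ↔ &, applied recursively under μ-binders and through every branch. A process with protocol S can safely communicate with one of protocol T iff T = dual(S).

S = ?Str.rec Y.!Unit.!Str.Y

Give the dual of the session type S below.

?Str ↦ !Str
  rec Y ↦ rec Y  (rec unchanged)
    !Unit ↦ ?Unit
      !Str ↦ ?Str
        dual(Y) = Y

!Str.rec Y.?Unit.?Str.Y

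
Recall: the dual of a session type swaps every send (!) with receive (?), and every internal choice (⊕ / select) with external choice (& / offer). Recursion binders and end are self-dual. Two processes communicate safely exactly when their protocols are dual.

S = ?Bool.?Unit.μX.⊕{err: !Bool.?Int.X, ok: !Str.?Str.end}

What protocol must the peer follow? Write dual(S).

?Bool = !Bool
  ?Unit = !Unit
    μX = μX  (rec unchanged)
      ⊕{err,ok} = &{err,ok}  (select→offer)
        [err]
          !Bool = ?Bool
            ?Int = !Int
              dual(X) = X
        [ok]
          !Str = ?Str
            ?Str = !Str
              dual(end) = end

!Bool.!Unit.μX.&{err: ?Bool.!Int.X, ok: ?Str.!Str.end}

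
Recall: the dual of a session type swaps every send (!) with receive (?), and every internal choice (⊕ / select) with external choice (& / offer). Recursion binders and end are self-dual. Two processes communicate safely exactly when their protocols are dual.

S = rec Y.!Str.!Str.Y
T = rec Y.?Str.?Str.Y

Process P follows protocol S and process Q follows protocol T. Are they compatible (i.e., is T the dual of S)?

rec Y vs rec Y  ok (μ self-dual)
  !Str vs ?Str  ok
    !Str vs ?Str  ok
      Y vs Y  ok

YES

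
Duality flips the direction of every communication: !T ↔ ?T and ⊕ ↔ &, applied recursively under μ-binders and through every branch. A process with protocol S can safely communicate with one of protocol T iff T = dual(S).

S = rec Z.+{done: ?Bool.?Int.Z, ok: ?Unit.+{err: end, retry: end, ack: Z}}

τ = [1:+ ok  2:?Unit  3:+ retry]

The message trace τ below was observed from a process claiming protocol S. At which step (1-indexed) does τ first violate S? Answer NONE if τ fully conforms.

NONE

@1 + ok  ✓  cont: ?Unit.+{err: end, retry: end, ack: rec Z.…}
@2 ?Unit  ✓  cont: +{err: end, retry: end, ack: rec Z.…}
@3 + retry  ✓  cont: end
trace exhausted — no violation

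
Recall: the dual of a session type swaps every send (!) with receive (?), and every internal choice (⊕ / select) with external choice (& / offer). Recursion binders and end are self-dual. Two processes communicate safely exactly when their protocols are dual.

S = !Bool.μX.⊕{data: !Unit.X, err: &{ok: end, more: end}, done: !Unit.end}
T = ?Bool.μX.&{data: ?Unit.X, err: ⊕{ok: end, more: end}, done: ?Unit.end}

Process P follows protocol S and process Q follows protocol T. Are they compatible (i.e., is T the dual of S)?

YES

!Bool | ?Bool  match
  μX | μX  match (μ self-dual)
    ⊕{data,err,done} | &{data,err,done}  match same labels
      [data]
        !Unit | ?Unit  match
          X | X  match
      [err]
        &{ok,more} | ⊕{ok,more}  match same labels
          [ok]
            end | end  match
          [more]
            end | end  match
      [done]
        !Unit | ?Unit  match
          end | end  match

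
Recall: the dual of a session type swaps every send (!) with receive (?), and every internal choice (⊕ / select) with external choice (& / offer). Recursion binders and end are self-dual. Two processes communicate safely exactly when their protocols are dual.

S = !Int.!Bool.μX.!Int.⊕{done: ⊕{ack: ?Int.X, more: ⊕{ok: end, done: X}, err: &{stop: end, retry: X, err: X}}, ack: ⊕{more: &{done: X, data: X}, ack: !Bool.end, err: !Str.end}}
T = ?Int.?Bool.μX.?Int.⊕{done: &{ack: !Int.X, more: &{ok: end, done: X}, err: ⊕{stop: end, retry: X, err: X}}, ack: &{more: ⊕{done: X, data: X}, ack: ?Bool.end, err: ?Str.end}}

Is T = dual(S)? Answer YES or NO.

NO

!Int vs ?Int  ok
  !Bool vs ?Bool  ok
    μX vs μX  ok (binder kept)
      !Int vs ?Int  ok
        ⊕{done,ack} vs ⊕{done,ack}  ✗ choice polarity not flipped — not dual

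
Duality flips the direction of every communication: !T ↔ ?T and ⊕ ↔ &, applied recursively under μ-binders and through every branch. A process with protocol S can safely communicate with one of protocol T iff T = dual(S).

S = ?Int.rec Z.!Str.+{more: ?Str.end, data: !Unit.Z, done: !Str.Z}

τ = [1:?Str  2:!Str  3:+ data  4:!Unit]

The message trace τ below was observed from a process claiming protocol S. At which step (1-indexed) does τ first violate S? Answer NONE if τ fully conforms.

1

@1 got ?Str, protocol expects ?Int  ✗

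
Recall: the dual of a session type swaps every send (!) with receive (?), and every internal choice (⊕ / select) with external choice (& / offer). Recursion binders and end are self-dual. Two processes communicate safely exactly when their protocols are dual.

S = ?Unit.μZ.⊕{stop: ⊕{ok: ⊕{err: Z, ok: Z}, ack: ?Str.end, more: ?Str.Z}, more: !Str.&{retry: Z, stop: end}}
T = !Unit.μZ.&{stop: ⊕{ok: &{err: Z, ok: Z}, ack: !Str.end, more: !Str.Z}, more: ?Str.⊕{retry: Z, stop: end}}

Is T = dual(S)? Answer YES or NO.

NO

?Unit | !Unit  match
  μZ | μZ  match (rec unchanged)
    ⊕{stop,more} | &{stop,more}  match same labels
      • stop:
        ⊕{ok,ack,more} | ⊕{ok,ack,more}  ✗ choice polarity not flipped — not dual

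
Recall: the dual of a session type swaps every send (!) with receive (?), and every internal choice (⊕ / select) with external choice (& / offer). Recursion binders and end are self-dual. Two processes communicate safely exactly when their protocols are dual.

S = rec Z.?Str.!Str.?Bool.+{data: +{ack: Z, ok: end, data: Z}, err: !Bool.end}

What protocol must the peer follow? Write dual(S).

rec Z.!Str.?Str.!Bool.&{data: &{ack: Z, ok: end, data: Z}, err: ?Bool.end}

rec Z ↦ rec Z  (binder kept)
  ?Str ↦ !Str
    !Str ↦ ?Str
      ?Bool ↦ !Bool
        +{data,err} ↦ &{data,err}  (⊕→&)
          • data:
            +{ack,ok,data} ↦ &{ack,ok,data}  (⊕→&)
              • ack:
                Z self-dual
              • ok:
                end self-dual
              • data:
                Z self-dual
          • err:
            !Bool ↦ ?Bool
              end self-dual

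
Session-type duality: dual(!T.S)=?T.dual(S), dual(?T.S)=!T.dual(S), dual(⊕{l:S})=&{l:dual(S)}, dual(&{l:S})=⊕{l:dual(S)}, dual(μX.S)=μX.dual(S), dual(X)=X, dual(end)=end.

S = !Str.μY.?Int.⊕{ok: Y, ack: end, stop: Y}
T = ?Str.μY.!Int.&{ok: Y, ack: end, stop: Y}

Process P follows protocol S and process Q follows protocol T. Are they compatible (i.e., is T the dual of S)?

!Str ‖ ?Str  ok
  μY ‖ μY  ok (binder kept)
    ?Int ‖ !Int  ok
      ⊕{ok,ack,stop} ‖ &{ok,ack,stop}  ok labels match
        • ok:
          Y ‖ Y  ok
        • ack:
          end ‖ end  ok
        • stop:
          Y ‖ Y  ok

YES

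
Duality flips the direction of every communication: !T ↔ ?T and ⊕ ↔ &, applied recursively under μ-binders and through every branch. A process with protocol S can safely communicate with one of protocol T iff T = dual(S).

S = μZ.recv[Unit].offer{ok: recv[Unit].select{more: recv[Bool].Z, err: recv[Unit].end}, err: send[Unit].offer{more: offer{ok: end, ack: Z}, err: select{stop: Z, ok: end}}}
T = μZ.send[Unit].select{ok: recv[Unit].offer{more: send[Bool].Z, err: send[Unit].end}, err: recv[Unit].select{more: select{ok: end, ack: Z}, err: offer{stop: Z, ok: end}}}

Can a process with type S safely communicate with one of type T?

NO

μZ ‖ μZ  match (binder kept)
  recv[Unit] ‖ send[Unit]  match
    offer{ok,err} ‖ select{ok,err}  match label sets agree
      case ok:
        recv[Unit] ‖ recv[Unit]  ✗ same direction on both sides — not dual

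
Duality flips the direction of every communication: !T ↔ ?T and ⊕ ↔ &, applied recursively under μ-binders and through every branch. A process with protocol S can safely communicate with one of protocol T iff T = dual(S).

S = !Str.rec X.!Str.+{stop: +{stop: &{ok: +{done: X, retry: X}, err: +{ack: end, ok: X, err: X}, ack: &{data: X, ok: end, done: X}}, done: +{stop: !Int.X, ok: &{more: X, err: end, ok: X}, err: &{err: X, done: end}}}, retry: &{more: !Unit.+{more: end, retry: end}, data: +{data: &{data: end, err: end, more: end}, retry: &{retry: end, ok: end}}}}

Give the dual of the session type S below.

!Str → ?Str
  rec X → rec X  (binder kept)
    !Str → ?Str
      +{stop,retry} → &{stop,retry}  (select→offer)
        [stop]
          +{stop,done} → &{stop,done}  (select→offer)
            [stop]
              &{ok,err,ack} → +{ok,err,ack}  (offer→select)
                [ok]
                  +{done,retry} → &{done,retry}  (select→offer)
                    [done]
                      dual(X) = X
                    [retry]
                      dual(X) = X
                [err]
                  +{ack,ok,err} → &{ack,ok,err}  (select→offer)
                    [ack]
                      dual(end) = end
                    [ok]
                      dual(X) = X
                    [err]
                      dual(X) = X
                [ack]
                  &{data,ok,done} → +{data,ok,done}  (offer→select)
                    [data]
                      dual(X) = X
                    [ok]
                      dual(end) = end
                    [done]
                      dual(X) = X
            [done]
              +{stop,ok,err} → &{stop,ok,err}  (select→offer)
                [stop]
                  !Int → ?Int
                    dual(X) = X
                [ok]
                  &{more,err,ok} → +{more,err,ok}  (offer→select)
                    [more]
                      dual(X) = X
                    [err]
                      dual(end) = end
                    [ok]
                      dual(X) = X
                [err]
                  &{err,done} → +{err,done}  (offer→select)
                    [err]
                      dual(X) = X
                    [done]
                      dual(end) = end
        [retry]
          &{more,data} → +{more,data}  (offer→select)
            [more]
              !Unit → ?Unit
                +{more,retry} → &{more,retry}  (select→offer)
                  [more]
                    dual(end) = end
                  [retry]
                    dual(end) = end
            [data]
              +{data,retry} → &{data,retry}  (select→offer)
                [data]
                  &{data,err,more} → +{data,err,more}  (offer→select)
                    [data]
                      dual(end) = end
                    [err]
                      dual(end) = end
                    [more]
                      dual(end) = end
                [retry]
                  &{retry,ok} → +{retry,ok}  (offer→select)
                    [retry]
                      dual(end) = end
                    [ok]
                      dual(end) = end

?Str.rec X.?Str.&{stop: &{stop: +{ok: &{done: X, retry: X}, err: &{ack: end, ok: X, err: X}, ack: +{data: X, ok: end, done: X}}, done: &{stop: ?Int.X, ok: +{more: X, err: end, ok: X}, err: +{err: X, done: end}}}, retry: +{more: ?Unit.&{more: end, retry: end}, data: &{data: +{data: end, err: end, more: end}, retry: +{retry: end, ok: end}}}}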